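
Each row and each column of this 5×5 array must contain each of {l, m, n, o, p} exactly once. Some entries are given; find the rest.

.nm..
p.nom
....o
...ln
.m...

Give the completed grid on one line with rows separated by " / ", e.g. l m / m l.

row 1 has {m,n}; column 4 has {l,o} — only p is left for (r1,c4).
row 1 has {m,n,p}; column 5 has {m,n,o} — only l is left for (r1,c5).
row 2 has {m,n,o,p}; column 2 has {m,n} — only l is left for (r2,c2).
row 3 has {o}; column 2 has {l,m,n} — only p is left for (r3,c2).
row 3 has {o,p}; column 3 has {m,n} — only l is left for (r3,c3).
row 4 has {l,n}; column 2 has {l,m,n,p} — only o is left for (r4,c2).
row 4 has {l,n,o}; column 3 has {l,m,n} — only p is left for (r4,c3).
row 5 has {m}; column 3 has {l,m,n,p} — only o is left for (r5,c3).
row 5 has {m,o}; column 4 has {l,o,p} — only n is left for (r5,c4).
row 5 has {m,n,o}; column 5 has {l,m,n,o} — only p is left for (r5,c5).
row 1 has {l,m,n,p}; column 1 has {p} — only o is left for (r1,c1).
row 3 has {l,o,p}; column 4 has {l,n,o,p} — only m is left for (r3,c4).
row 4 has {l,n,o,p}; column 1 has {o,p} — only m is left for (r4,c1).
row 5 has {m,n,o,p}; column 1 has {m,o,p} — only l is left for (r5,c1).
row 3 has {l,m,o,p}; column 1 has {l,m,o,p} — only n is left for (r3,c1).

o n m p l / p l n o m / n p l m o / m o p l n / l m o n p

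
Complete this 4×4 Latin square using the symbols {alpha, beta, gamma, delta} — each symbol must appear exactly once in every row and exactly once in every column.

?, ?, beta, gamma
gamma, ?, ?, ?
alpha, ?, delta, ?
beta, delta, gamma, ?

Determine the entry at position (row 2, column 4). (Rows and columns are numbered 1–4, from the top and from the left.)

delta

(r1,c1): row 1 has {beta,gamma}; column 1 has {alpha,beta,gamma}, so it must be delta.
(r1,c2): row 1 has {beta,gamma,delta}; column 2 has {delta}, so it must be alpha.
(r2,c2): row 2 has {gamma}; column 2 has {alpha,delta}, so it must be beta.
(r2,c3): row 2 has {beta,gamma}; column 3 has {beta,gamma,delta}, so it must be alpha.
(r2,c4): row 2 has {alpha,beta,gamma}; column 4 has {gamma}, so it must be delta.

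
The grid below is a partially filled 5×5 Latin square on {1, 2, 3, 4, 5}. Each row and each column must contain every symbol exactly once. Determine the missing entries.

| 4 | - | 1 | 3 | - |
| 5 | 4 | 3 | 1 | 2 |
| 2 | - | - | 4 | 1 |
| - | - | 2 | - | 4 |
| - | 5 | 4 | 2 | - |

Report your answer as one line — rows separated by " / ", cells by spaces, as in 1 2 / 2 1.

4 2 1 3 5 / 5 4 3 1 2 / 2 3 5 4 1 / 3 1 2 5 4 / 1 5 4 2 3

(r1,c2): row 1 has {1,3,4}; column 2 has {4,5}, so it must be 2.
(r1,c5): row 1 has {1,2,3,4}; column 5 has {1,2,4}, so it must be 5.
(r3,c2): row 3 has {1,2,4}; column 2 has {2,4,5}, so it must be 3.
(r3,c3): row 3 has {1,2,3,4}; column 3 has {1,2,3,4}, so it must be 5.
(r4,c2): row 4 has {2,4}; column 2 has {2,3,4,5}, so it must be 1.
(r4,c4): row 4 has {1,2,4}; column 4 has {1,2,3,4}, so it must be 5.
(r5,c5): row 5 has {2,4,5}; column 5 has {1,2,4,5}, so it must be 3.
(r4,c1): row 4 has {1,2,4,5}; column 1 has {2,4,5}, so it must be 3.
(r5,c1): row 5 has {2,3,4,5}; column 1 has {2,3,4,5}, so it must be 1.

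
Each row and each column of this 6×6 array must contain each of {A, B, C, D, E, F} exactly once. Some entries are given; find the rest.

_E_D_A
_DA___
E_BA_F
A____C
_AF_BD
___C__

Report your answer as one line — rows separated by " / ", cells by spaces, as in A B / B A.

B E C D F A / F D A B C E / E C B A D F / A B D F E C / C A F E B D / D F E C A B

(r1,c3): row 1 has {A,D,E}; column 3 has {A,B,F}, so it must be C.
(r1,c5): row 1 has {A,C,D,E}; column 5 has {B}, so it must be F.
(r3,c2): row 3 has {A,B,E,F}; column 2 has {A,D,E}, so it must be C.
(r3,c5): row 3 has {A,B,C,E,F}; column 5 has {B,F}, so it must be D.
(r4,c5): row 4 has {A,C}; column 5 has {B,D,F}, so it must be E.
(r5,c1): row 5 has {A,B,D,F}; column 1 has {A,E}, so it must be C.
(r5,c4): row 5 has {A,B,C,D,F}; column 4 has {A,C,D}, so it must be E.
(r6,c5): row 6 has {C}; column 5 has {B,D,E,F}, so it must be A.
(r1,c1): row 1 has {A,C,D,E,F}; column 1 has {A,C,E}, so it must be B.
(r2,c1): row 2 has {A,D}; column 1 has {A,B,C,E}, so it must be F.
(r2,c4): row 2 has {A,D,F}; column 4 has {A,C,D,E}, so it must be B.
(r2,c5): row 2 has {A,B,D,F}; column 5 has {A,B,D,E,F}, so it must be C.
(r2,c6): row 2 has {A,B,C,D,F}; column 6 has {A,C,D,F}, so it must be E.
(r4,c3): row 4 has {A,C,E}; column 3 has {A,B,C,F}, so it must be D.
(r4,c4): row 4 has {A,C,D,E}; column 4 has {A,B,C,D,E}, so it must be F.
(r6,c1): row 6 has {A,C}; column 1 has {A,B,C,E,F}, so it must be D.
(r6,c3): row 6 has {A,C,D}; column 3 has {A,B,C,D,F}, so it must be E.
(r6,c6): row 6 has {A,C,D,E}; column 6 has {A,C,D,E,F}, so it must be B.
(r4,c2): row 4 has {A,C,D,E,F}; column 2 has {A,C,D,E}, so it must be B.
(r6,c2): row 6 has {A,B,C,D,E}; column 2 has {A,B,C,D,E}, so it must be F.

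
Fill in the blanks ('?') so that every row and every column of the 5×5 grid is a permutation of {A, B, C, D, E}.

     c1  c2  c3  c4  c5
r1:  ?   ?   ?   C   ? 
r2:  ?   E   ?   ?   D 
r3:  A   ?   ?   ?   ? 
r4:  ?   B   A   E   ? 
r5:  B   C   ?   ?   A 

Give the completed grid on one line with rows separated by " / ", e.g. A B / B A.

At row 2, column 1: row 2 has {D,E}; column 1 has {A,B}; that leaves C.
At row 2, column 3: row 2 has {C,D,E}; column 3 has {A}; that leaves B.
At row 2, column 4: row 2 has {B,C,D,E}; column 4 has {C,E}; that leaves A.
At row 3, column 2: row 3 has {A}; column 2 has {B,C,E}; that leaves D.
At row 3, column 4: row 3 has {A,D}; column 4 has {A,C,E}; that leaves B.
At row 4, column 1: row 4 has {A,B,E}; column 1 has {A,B,C}; that leaves D.
At row 4, column 5: row 4 has {A,B,D,E}; column 5 has {A,D}; that leaves C.
At row 5, column 4: row 5 has {A,B,C}; column 4 has {A,B,C,E}; that leaves D.
At row 1, column 1: row 1 has {C}; column 1 has {A,B,C,D}; that leaves E.
At row 1, column 2: row 1 has {C,E}; column 2 has {B,C,D,E}; that leaves A.
At row 1, column 3: row 1 has {A,C,E}; column 3 has {A,B}; that leaves D.
At row 1, column 5: row 1 has {A,C,D,E}; column 5 has {A,C,D}; that leaves B.
At row 3, column 5: row 3 has {A,B,D}; column 5 has {A,B,C,D}; that leaves E.
At row 5, column 3: row 5 has {A,B,C,D}; column 3 has {A,B,D}; that leaves E.
At row 3, column 3: row 3 has {A,B,D,E}; column 3 has {A,B,D,E}; that leaves C.

E A D C B / C E B A D / A D C B E / D B A E C / B C E D A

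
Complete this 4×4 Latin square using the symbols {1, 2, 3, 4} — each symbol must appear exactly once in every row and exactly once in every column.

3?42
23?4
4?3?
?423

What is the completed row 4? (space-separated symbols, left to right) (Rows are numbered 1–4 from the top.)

1 4 2 3

(r1,c2) = 1
(r2,c3) = 1
(r3,c2) = 2
(r3,c4) = 1
(r4,c1) = 1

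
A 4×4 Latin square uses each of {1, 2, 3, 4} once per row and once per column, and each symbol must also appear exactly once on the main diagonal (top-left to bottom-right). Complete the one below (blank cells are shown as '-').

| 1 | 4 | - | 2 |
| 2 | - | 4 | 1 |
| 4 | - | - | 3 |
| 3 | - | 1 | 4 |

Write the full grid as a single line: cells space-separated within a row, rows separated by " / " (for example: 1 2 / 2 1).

1 4 3 2 / 2 3 4 1 / 4 1 2 3 / 3 2 1 4

At row 1, column 3: row 1 has {1,2,4}; column 3 has {1,4}; that leaves 3.
At row 2, column 2: row 2 has {1,2,4}; column 2 has {4}; the diagonal has {1,4}; that leaves 3.
At row 3, column 3: row 3 has {3,4}; column 3 has {1,3,4}; the diagonal has {1,3,4}; that leaves 2.
At row 4, column 2: row 4 has {1,3,4}; column 2 has {3,4}; that leaves 2.
At row 3, column 2: row 3 has {2,3,4}; column 2 has {2,3,4}; that leaves 1.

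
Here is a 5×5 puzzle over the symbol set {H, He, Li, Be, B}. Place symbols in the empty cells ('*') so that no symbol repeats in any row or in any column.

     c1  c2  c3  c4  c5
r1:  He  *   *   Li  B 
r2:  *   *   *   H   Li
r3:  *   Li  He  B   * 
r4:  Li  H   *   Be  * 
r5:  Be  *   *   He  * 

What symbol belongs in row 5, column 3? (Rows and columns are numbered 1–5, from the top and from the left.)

row 1 has {He,Li,B}; column 2 has {H,Li} — only Be is left for (r1,c2).
row 1 has {He,Li,Be,B}; column 3 has {He} — only H is left for (r1,c3).
row 2 has {H,Li}; column 1 has {He,Li,Be} — only B is left for (r2,c1).
row 2 has {H,Li,B}; column 2 has {H,Li,Be} — only He is left for (r2,c2).
row 2 has {H,He,Li,B}; column 3 has {H,He} — only Be is left for (r2,c3).
row 3 has {He,Li,B}; column 1 has {He,Li,Be,B} — only H is left for (r3,c1).
row 3 has {H,He,Li,B}; column 5 has {Li,B} — only Be is left for (r3,c5).
row 4 has {H,Li,Be}; column 3 has {H,He,Be} — only B is left for (r4,c3).
row 4 has {H,Li,Be,B}; column 5 has {Li,Be,B} — only He is left for (r4,c5).
row 5 has {He,Be}; column 2 has {H,He,Li,Be} — only B is left for (r5,c2).
row 5 has {He,Be,B}; column 3 has {H,He,Be,B} — only Li is left for (r5,c3).

Li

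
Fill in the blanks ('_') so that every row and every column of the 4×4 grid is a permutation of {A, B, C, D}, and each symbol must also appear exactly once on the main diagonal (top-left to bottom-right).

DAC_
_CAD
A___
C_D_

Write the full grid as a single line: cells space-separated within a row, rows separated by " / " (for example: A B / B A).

Cell (r1,c4): row 1 has {A,C,D}; column 4 has {D} → B.
Cell (r2,c1): row 2 has {A,C,D}; column 1 has {A,C,D} → B.
Cell (r3,c3): row 3 has {A}; column 3 has {A,C,D}; the diagonal has {C,D} → B.
Cell (r3,c4): row 3 has {A,B}; column 4 has {B,D} → C.
Cell (r4,c2): row 4 has {C,D}; column 2 has {A,C} → B.
Cell (r4,c4): row 4 has {B,C,D}; column 4 has {B,C,D}; the diagonal has {B,C,D} → A.
Cell (r3,c2): row 3 has {A,B,C}; column 2 has {A,B,C} → D.

D A C B / B C A D / A D B C / C B D A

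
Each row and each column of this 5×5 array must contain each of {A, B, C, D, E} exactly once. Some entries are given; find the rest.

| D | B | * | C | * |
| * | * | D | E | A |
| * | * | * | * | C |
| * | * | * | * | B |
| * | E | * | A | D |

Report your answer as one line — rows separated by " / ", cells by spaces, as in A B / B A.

(r1,c5) = E
(r2,c2) = C
(r4,c4) = D
(r1,c3) = A
(r2,c1) = B
(r3,c4) = B
(r4,c2) = A
(r5,c1) = C
(r5,c3) = B
(r3,c2) = D
(r3,c3) = E
(r4,c1) = E
(r4,c3) = C
(r3,c1) = A

D B A C E / B C D E A / A D E B C / E A C D B / C E B A D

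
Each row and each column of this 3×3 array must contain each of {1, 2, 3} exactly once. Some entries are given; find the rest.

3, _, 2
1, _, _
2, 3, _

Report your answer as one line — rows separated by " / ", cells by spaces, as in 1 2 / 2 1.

3 1 2 / 1 2 3 / 2 3 1

At row 1, column 2: row 1 has {2,3}; column 2 has {3}; that leaves 1.
At row 2, column 2: row 2 has {1}; column 2 has {1,3}; that leaves 2.
At row 2, column 3: row 2 has {1,2}; column 3 has {2}; that leaves 3.
At row 3, column 3: row 3 has {2,3}; column 3 has {2,3}; that leaves 1.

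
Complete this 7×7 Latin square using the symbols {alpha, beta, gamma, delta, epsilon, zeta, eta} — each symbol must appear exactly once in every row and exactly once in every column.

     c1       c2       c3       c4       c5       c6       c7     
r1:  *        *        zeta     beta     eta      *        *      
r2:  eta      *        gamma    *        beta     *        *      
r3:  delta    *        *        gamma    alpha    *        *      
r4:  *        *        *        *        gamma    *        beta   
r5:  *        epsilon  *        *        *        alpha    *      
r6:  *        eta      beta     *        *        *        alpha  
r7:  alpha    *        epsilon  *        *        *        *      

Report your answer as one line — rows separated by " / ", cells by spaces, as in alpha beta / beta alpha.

epsilon alpha zeta beta eta gamma delta / eta zeta gamma alpha beta delta epsilon / delta beta eta gamma alpha epsilon zeta / zeta delta alpha epsilon gamma eta beta / beta epsilon delta eta zeta alpha gamma / gamma eta beta delta epsilon zeta alpha / alpha gamma epsilon zeta delta beta eta

(r3,c3) = eta
(r5,c3) = delta
(r5,c5) = zeta
(r7,c5) = delta
(r4,c3) = alpha
(r5,c4) = eta
(r5,c7) = gamma
(r6,c5) = epsilon
(r7,c4) = zeta
(r7,c7) = eta
(r5,c1) = beta
(r6,c4) = delta
(r4,c4) = epsilon
(r2,c4) = alpha
(r4,c1) = zeta
(r4,c2) = delta
(r4,c6) = eta
(r6,c1) = gamma
(r6,c6) = zeta
(r1,c1) = epsilon
(r1,c7) = delta
(r2,c2) = zeta
(r2,c7) = epsilon
(r3,c2) = beta
(r3,c6) = epsilon
(r3,c7) = zeta
(r7,c2) = gamma
(r7,c6) = beta
(r1,c2) = alpha
(r1,c6) = gamma
(r2,c6) = delta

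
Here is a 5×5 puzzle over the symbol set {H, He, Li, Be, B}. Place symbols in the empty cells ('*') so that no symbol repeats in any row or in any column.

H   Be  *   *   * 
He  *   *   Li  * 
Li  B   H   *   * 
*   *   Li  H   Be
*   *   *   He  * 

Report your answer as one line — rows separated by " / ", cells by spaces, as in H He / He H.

(r1,c4) = B
(r2,c2) = H
(r2,c5) = B
(r3,c4) = Be
(r3,c5) = He
(r4,c1) = B
(r4,c2) = He
(r5,c1) = Be
(r5,c2) = Li
(r5,c3) = B
(r5,c5) = H
(r1,c3) = He
(r1,c5) = Li
(r2,c3) = Be

H Be He B Li / He H Be Li B / Li B H Be He / B He Li H Be / Be Li B He H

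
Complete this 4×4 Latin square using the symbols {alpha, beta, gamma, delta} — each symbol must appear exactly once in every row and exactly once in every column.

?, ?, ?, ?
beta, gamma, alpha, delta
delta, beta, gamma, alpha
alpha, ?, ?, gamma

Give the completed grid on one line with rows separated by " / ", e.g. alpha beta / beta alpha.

(r1,c1) = gamma
(r1,c4) = beta
(r4,c2) = delta
(r4,c3) = beta
(r1,c2) = alpha
(r1,c3) = delta

gamma alpha delta beta / beta gamma alpha delta / delta beta gamma alpha / alpha delta beta gamma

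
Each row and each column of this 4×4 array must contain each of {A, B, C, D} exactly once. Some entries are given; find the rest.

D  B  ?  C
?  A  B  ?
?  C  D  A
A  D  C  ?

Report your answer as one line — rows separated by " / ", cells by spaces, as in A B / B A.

D B A C / C A B D / B C D A / A D C B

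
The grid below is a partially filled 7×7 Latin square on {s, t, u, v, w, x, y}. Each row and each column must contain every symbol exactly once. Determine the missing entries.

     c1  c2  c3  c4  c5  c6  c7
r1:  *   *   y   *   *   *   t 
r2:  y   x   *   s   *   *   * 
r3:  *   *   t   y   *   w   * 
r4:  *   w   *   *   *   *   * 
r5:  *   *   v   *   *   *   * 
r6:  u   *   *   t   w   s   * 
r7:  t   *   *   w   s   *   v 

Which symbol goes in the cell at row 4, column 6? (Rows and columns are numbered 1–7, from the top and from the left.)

(r6,c3) = x
(r6,c7) = y
(r7,c3) = u
(r2,c3) = w
(r2,c7) = u
(r4,c3) = s
(r4,c7) = x
(r6,c2) = v
(r7,c2) = y
(r7,c6) = x
(r3,c7) = s
(r4,c1) = v
(r4,c4) = u
(r5,c4) = x
(r5,c7) = w
(r1,c4) = v
(r1,c6) = u
(r3,c1) = x
(r3,c2) = u
(r3,c5) = v
(r5,c1) = s
(r5,c2) = t
(r5,c6) = y
(r1,c1) = w
(r1,c2) = s
(r1,c5) = x
(r2,c5) = t
(r2,c6) = v
(r4,c5) = y
(r4,c6) = t

t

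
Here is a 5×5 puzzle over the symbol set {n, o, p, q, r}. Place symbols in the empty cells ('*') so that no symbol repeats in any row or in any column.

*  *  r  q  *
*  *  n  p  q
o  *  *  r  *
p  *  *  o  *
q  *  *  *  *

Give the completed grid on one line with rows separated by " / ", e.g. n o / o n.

(r1,c1): row 1 has {q,r}; column 1 has {o,p,q}, so it must be n.
(r2,c1): row 2 has {n,p,q}; column 1 has {n,o,p,q}, so it must be r.
(r2,c2): row 2 has {n,p,q,r}; column 2 is empty so far, so it must be o.
(r4,c3): row 4 has {o,p}; column 3 has {n,r}, so it must be q.
(r5,c4): row 5 has {q}; column 4 has {o,p,q,r}, so it must be n.
(r1,c2): row 1 has {n,q,r}; column 2 has {o}, so it must be p.
(r1,c5): row 1 has {n,p,q,r}; column 5 has {q}, so it must be o.
(r3,c3): row 3 has {o,r}; column 3 has {n,q,r}, so it must be p.
(r3,c5): row 3 has {o,p,r}; column 5 has {o,q}, so it must be n.
(r4,c5): row 4 has {o,p,q}; column 5 has {n,o,q}, so it must be r.
(r5,c2): row 5 has {n,q}; column 2 has {o,p}, so it must be r.
(r5,c3): row 5 has {n,q,r}; column 3 has {n,p,q,r}, so it must be o.
(r5,c5): row 5 has {n,o,q,r}; column 5 has {n,o,q,r}, so it must be p.
(r3,c2): row 3 has {n,o,p,r}; column 2 has {o,p,r}, so it must be q.
(r4,c2): row 4 has {o,p,q,r}; column 2 has {o,p,q,r}, so it must be n.

n p r q o / r o n p q / o q p r n / p n q o r / q r o n p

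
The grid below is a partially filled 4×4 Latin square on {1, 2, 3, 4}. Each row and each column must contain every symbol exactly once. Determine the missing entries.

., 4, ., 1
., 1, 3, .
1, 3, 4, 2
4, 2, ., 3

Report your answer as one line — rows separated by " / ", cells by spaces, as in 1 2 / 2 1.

3 4 2 1 / 2 1 3 4 / 1 3 4 2 / 4 2 1 3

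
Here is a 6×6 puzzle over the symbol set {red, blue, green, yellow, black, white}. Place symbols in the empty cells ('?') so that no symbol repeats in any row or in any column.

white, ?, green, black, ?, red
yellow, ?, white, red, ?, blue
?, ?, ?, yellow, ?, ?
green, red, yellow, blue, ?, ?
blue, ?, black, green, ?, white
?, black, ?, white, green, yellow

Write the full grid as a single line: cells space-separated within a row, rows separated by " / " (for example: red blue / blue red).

white blue green black yellow red / yellow green white red black blue / black white red yellow blue green / green red yellow blue white black / blue yellow black green red white / red black blue white green yellow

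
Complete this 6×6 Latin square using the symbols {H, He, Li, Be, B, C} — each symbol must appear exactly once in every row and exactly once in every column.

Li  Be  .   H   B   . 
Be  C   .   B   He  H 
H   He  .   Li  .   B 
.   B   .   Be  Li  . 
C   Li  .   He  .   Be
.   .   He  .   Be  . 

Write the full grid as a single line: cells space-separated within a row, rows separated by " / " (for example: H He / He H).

(r1,c3) = C
(r1,c6) = He
(r2,c3) = Li
(r3,c3) = Be
(r3,c5) = C
(r4,c1) = He
(r4,c3) = H
(r4,c6) = C
(r5,c3) = B
(r5,c5) = H
(r6,c1) = B
(r6,c2) = H
(r6,c4) = C
(r6,c6) = Li

Li Be C H B He / Be C Li B He H / H He Be Li C B / He B H Be Li C / C Li B He H Be / B H He C Be Li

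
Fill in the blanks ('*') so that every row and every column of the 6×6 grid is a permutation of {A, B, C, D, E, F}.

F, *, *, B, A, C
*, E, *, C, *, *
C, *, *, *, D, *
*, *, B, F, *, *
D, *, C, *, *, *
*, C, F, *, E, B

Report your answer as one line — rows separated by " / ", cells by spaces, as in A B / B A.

F D E B A C / B E D C F A / C B A E D F / E A B F C D / D F C A B E / A C F D E B

(r1,c2): row 1 has {A,B,C,F}; column 2 has {C,E}, so it must be D.
(r1,c3): row 1 has {A,B,C,D,F}; column 3 has {B,C,F}, so it must be E.
(r3,c3): row 3 has {C,D}; column 3 has {B,C,E,F}, so it must be A.
(r3,c4): row 3 has {A,C,D}; column 4 has {B,C,F}, so it must be E.
(r3,c6): row 3 has {A,C,D,E}; column 6 has {B,C}, so it must be F.
(r4,c2): row 4 has {B,F}; column 2 has {C,D,E}, so it must be A.
(r4,c5): row 4 has {A,B,F}; column 5 has {A,D,E}, so it must be C.
(r5,c4): row 5 has {C,D}; column 4 has {B,C,E,F}, so it must be A.
(r5,c6): row 5 has {A,C,D}; column 6 has {B,C,F}, so it must be E.
(r6,c1): row 6 has {B,C,E,F}; column 1 has {C,D,F}, so it must be A.
(r6,c4): row 6 has {A,B,C,E,F}; column 4 has {A,B,C,E,F}, so it must be D.
(r2,c1): row 2 has {C,E}; column 1 has {A,C,D,F}, so it must be B.
(r2,c3): row 2 has {B,C,E}; column 3 has {A,B,C,E,F}, so it must be D.
(r2,c5): row 2 has {B,C,D,E}; column 5 has {A,C,D,E}, so it must be F.
(r2,c6): row 2 has {B,C,D,E,F}; column 6 has {B,C,E,F}, so it must be A.
(r3,c2): row 3 has {A,C,D,E,F}; column 2 has {A,C,D,E}, so it must be B.
(r4,c1): row 4 has {A,B,C,F}; column 1 has {A,B,C,D,F}, so it must be E.
(r4,c6): row 4 has {A,B,C,E,F}; column 6 has {A,B,C,E,F}, so it must be D.
(r5,c2): row 5 has {A,C,D,E}; column 2 has {A,B,C,D,E}, so it must be F.
(r5,c5): row 5 has {A,C,D,E,F}; column 5 has {A,C,D,E,F}, so it must be B.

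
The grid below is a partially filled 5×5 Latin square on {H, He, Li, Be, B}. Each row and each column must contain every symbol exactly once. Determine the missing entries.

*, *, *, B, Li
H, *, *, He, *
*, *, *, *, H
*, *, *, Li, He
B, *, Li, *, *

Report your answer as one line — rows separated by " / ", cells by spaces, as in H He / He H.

He Be H B Li / H Li Be He B / Li B He Be H / Be H B Li He / B He Li H Be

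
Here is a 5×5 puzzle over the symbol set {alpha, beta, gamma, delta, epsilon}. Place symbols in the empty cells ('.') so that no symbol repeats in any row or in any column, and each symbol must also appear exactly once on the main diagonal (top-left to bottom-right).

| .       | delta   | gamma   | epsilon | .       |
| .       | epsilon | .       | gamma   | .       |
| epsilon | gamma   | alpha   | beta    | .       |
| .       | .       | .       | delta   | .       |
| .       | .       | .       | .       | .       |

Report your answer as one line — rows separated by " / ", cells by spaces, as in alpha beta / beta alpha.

beta delta gamma epsilon alpha / alpha epsilon delta gamma beta / epsilon gamma alpha beta delta / gamma alpha beta delta epsilon / delta beta epsilon alpha gamma

(r1,c1) = beta
(r1,c5) = alpha
(r3,c5) = delta
(r5,c4) = alpha
(r5,c5) = gamma
(r2,c5) = beta
(r4,c5) = epsilon
(r5,c1) = delta
(r5,c2) = beta
(r5,c3) = epsilon
(r2,c1) = alpha
(r2,c3) = delta
(r4,c1) = gamma
(r4,c2) = alpha
(r4,c3) = beta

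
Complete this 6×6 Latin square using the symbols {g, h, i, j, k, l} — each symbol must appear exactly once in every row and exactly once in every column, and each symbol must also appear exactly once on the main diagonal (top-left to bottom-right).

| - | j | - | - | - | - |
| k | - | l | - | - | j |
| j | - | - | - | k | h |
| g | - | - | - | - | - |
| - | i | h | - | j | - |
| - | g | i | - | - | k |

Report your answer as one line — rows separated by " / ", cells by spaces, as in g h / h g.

row 2 has {j,k,l}; column 2 has {g,i,j}; the diagonal has {j,k} — only h is left for (r2,c2).
row 3 has {h,j,k}; column 2 has {g,h,i,j} — only l is left for (r3,c2).
row 3 has {h,j,k,l}; column 3 has {h,i,l}; the diagonal has {h,j,k} — only g is left for (r3,c3).
row 3 has {g,h,j,k,l}; column 4 is empty so far — only i is left for (r3,c4).
row 4 has {g}; column 2 has {g,h,i,j,l} — only k is left for (r4,c2).
row 4 has {g,k}; column 3 has {g,h,i,l} — only j is left for (r4,c3).
row 4 has {g,j,k}; column 4 has {i}; the diagonal has {g,h,j,k} — only l is left for (r4,c4).
row 4 has {g,j,k,l}; column 6 has {h,j,k} — only i is left for (r4,c6).
row 5 has {h,i,j}; column 1 has {g,j,k} — only l is left for (r5,c1).
row 5 has {h,i,j,l}; column 6 has {h,i,j,k} — only g is left for (r5,c6).
row 6 has {g,i,k}; column 1 has {g,j,k,l} — only h is left for (r6,c1).
row 6 has {g,h,i,k}; column 4 has {i,l} — only j is left for (r6,c4).
row 6 has {g,h,i,j,k}; column 5 has {j,k} — only l is left for (r6,c5).
row 1 has {j}; column 1 has {g,h,j,k,l}; the diagonal has {g,h,j,k,l} — only i is left for (r1,c1).
row 1 has {i,j}; column 3 has {g,h,i,j,l} — only k is left for (r1,c3).
row 1 has {i,j,k}; column 6 has {g,h,i,j,k} — only l is left for (r1,c6).
row 2 has {h,j,k,l}; column 4 has {i,j,l} — only g is left for (r2,c4).
row 2 has {g,h,j,k,l}; column 5 has {j,k,l} — only i is left for (r2,c5).
row 4 has {g,i,j,k,l}; column 5 has {i,j,k,l} — only h is left for (r4,c5).
row 5 has {g,h,i,j,l}; column 4 has {g,i,j,l} — only k is left for (r5,c4).
row 1 has {i,j,k,l}; column 4 has {g,i,j,k,l} — only h is left for (r1,c4).
row 1 has {h,i,j,k,l}; column 5 has {h,i,j,k,l} — only g is left for (r1,c5).

i j k h g l / k h l g i j / j l g i k h / g k j l h i / l i h k j g / h g i j l k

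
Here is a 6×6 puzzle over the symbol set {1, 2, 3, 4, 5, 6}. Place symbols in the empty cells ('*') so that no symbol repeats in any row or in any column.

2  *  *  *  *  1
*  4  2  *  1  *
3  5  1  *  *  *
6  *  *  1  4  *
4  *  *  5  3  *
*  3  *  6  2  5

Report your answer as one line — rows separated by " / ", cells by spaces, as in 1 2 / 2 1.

(r1,c2) = 6
(r1,c5) = 5
(r2,c1) = 5
(r2,c4) = 3
(r2,c6) = 6
(r3,c5) = 6
(r4,c2) = 2
(r4,c6) = 3
(r5,c2) = 1
(r5,c3) = 6
(r5,c6) = 2
(r6,c1) = 1
(r6,c3) = 4
(r1,c3) = 3
(r1,c4) = 4
(r3,c4) = 2
(r3,c6) = 4
(r4,c3) = 5

2 6 3 4 5 1 / 5 4 2 3 1 6 / 3 5 1 2 6 4 / 6 2 5 1 4 3 / 4 1 6 5 3 2 / 1 3 4 6 2 5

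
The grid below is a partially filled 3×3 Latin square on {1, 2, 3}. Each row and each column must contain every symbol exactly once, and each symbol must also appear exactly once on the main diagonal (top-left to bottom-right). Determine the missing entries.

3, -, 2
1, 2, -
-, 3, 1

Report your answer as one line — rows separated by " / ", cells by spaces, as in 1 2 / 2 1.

3 1 2 / 1 2 3 / 2 3 1

Cell (r1,c2): row 1 has {2,3}; column 2 has {2,3} → 1.
Cell (r2,c3): row 2 has {1,2}; column 3 has {1,2} → 3.
Cell (r3,c1): row 3 has {1,3}; column 1 has {1,3} → 2.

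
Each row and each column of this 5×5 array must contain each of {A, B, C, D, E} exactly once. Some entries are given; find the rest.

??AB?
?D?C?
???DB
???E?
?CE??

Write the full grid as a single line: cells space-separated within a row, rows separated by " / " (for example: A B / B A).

(r1,c2) = E
(r2,c3) = B
(r3,c2) = A
(r3,c3) = C
(r4,c2) = B
(r4,c3) = D
(r5,c4) = A
(r5,c5) = D
(r1,c5) = C
(r3,c1) = E
(r4,c5) = A
(r5,c1) = B
(r1,c1) = D
(r2,c1) = A
(r2,c5) = E
(r4,c1) = C

D E A B C / A D B C E / E A C D B / C B D E A / B C E A D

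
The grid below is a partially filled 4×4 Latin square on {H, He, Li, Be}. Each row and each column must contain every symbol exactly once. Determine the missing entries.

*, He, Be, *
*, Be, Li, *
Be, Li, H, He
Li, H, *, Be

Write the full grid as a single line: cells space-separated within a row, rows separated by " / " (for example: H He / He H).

H He Be Li / He Be Li H / Be Li H He / Li H He Be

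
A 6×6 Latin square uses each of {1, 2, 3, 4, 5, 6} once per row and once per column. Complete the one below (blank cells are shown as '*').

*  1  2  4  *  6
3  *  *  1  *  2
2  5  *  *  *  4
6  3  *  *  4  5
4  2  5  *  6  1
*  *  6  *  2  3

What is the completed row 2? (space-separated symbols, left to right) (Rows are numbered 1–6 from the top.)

3 6 4 1 5 2

(r1,c1) = 5
(r1,c5) = 3
(r2,c3) = 4
(r2,c5) = 5
(r3,c5) = 1
(r4,c3) = 1
(r4,c4) = 2
(r5,c4) = 3
(r6,c1) = 1
(r6,c2) = 4
(r6,c4) = 5
(r2,c2) = 6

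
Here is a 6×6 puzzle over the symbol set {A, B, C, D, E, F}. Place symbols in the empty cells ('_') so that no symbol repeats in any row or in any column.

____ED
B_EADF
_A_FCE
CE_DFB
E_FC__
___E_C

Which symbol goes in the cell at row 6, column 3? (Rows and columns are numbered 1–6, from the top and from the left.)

D

(r1,c4): row 1 has {D,E}; column 4 has {A,C,D,E,F}, so it must be B.
(r2,c2): row 2 has {A,B,D,E,F}; column 2 has {A,E}, so it must be C.
(r3,c1): row 3 has {A,C,E,F}; column 1 has {B,C,E}, so it must be D.
(r3,c3): row 3 has {A,C,D,E,F}; column 3 has {E,F}, so it must be B.
(r4,c3): row 4 has {B,C,D,E,F}; column 3 has {B,E,F}, so it must be A.
(r5,c6): row 5 has {C,E,F}; column 6 has {B,C,D,E,F}, so it must be A.
(r6,c3): row 6 has {C,E}; column 3 has {A,B,E,F}, so it must be D.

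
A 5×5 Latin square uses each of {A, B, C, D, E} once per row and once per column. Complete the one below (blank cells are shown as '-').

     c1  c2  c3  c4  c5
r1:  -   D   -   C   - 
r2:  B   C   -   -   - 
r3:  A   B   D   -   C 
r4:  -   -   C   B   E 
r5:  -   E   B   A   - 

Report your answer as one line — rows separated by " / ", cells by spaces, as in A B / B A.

(r1,c1) = E
(r1,c3) = A
(r1,c5) = B
(r2,c3) = E
(r2,c4) = D
(r2,c5) = A
(r3,c4) = E
(r4,c1) = D
(r4,c2) = A
(r5,c1) = C
(r5,c5) = D

E D A C B / B C E D A / A B D E C / D A C B E / C E B A D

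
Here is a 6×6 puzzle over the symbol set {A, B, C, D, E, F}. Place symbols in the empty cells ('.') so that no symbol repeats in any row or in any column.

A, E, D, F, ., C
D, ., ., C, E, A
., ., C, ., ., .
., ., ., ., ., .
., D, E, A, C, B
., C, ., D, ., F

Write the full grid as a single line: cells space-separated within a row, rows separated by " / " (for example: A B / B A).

A E D F B C / D B F C E A / B A C E F D / C F A B D E / F D E A C B / E C B D A F

row 1 has {A,C,D,E,F}; column 5 has {C,E} — only B is left for (r1,c5).
row 5 has {A,B,C,D,E}; column 1 has {A,D} — only F is left for (r5,c1).
row 6 has {C,D,F}; column 5 has {B,C,E} — only A is left for (r6,c5).
row 6 has {A,C,D,F}; column 3 has {C,D,E} — only B is left for (r6,c3).
row 2 has {A,C,D,E}; column 3 has {B,C,D,E} — only F is left for (r2,c3).
row 4 is empty so far; column 3 has {B,C,D,E,F} — only A is left for (r4,c3).
row 6 has {A,B,C,D,F}; column 1 has {A,D,F} — only E is left for (r6,c1).
row 2 has {A,C,D,E,F}; column 2 has {C,D,E} — only B is left for (r2,c2).
row 3 has {C}; column 1 has {A,D,E,F} — only B is left for (r3,c1).
row 3 has {B,C}; column 4 has {A,C,D,F} — only E is left for (r3,c4).
row 3 has {B,C,E}; column 6 has {A,B,C,F} — only D is left for (r3,c6).
row 4 has {A}; column 1 has {A,B,D,E,F} — only C is left for (r4,c1).
row 4 has {A,C}; column 2 has {B,C,D,E} — only F is left for (r4,c2).
row 4 has {A,C,F}; column 4 has {A,C,D,E,F} — only B is left for (r4,c4).
row 4 has {A,B,C,F}; column 5 has {A,B,C,E} — only D is left for (r4,c5).
row 4 has {A,B,C,D,F}; column 6 has {A,B,C,D,F} — only E is left for (r4,c6).
row 3 has {B,C,D,E}; column 2 has {B,C,D,E,F} — only A is left for (r3,c2).
row 3 has {A,B,C,D,E}; column 5 has {A,B,C,D,E} — only F is left for (r3,c5).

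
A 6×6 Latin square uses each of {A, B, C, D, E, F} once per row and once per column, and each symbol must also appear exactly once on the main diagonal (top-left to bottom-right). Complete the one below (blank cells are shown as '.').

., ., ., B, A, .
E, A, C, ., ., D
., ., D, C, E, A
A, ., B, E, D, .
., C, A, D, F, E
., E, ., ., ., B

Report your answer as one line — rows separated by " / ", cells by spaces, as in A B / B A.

C D E B A F / E A C F B D / F B D C E A / A F B E D C / B C A D F E / D E F A C B

(r1,c1) = C
(r1,c6) = F
(r2,c4) = F
(r2,c5) = B
(r4,c2) = F
(r4,c6) = C
(r5,c1) = B
(r6,c3) = F
(r6,c4) = A
(r6,c5) = C
(r1,c2) = D
(r1,c3) = E
(r3,c1) = F
(r3,c2) = B
(r6,c1) = D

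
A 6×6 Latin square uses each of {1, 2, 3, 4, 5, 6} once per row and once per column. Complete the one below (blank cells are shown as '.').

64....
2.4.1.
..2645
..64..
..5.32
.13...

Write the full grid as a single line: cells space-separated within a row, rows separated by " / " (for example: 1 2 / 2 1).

(r1,c3) = 1
(r1,c6) = 3
(r2,c6) = 6
(r3,c2) = 3
(r4,c6) = 1
(r5,c2) = 6
(r5,c4) = 1
(r6,c6) = 4
(r2,c2) = 5
(r2,c4) = 3
(r3,c1) = 1
(r4,c2) = 2
(r4,c5) = 5
(r5,c1) = 4
(r6,c1) = 5
(r6,c4) = 2
(r6,c5) = 6
(r1,c4) = 5
(r1,c5) = 2
(r4,c1) = 3

6 4 1 5 2 3 / 2 5 4 3 1 6 / 1 3 2 6 4 5 / 3 2 6 4 5 1 / 4 6 5 1 3 2 / 5 1 3 2 6 4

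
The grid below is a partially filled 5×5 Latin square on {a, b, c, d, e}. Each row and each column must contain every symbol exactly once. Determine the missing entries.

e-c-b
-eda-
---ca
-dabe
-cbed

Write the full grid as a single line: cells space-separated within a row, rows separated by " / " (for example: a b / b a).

e a c d b / b e d a c / d b e c a / c d a b e / a c b e d

(r1,c2) = a
(r1,c4) = d
(r2,c5) = c
(r3,c2) = b
(r3,c3) = e
(r4,c1) = c
(r5,c1) = a
(r2,c1) = b
(r3,c1) = d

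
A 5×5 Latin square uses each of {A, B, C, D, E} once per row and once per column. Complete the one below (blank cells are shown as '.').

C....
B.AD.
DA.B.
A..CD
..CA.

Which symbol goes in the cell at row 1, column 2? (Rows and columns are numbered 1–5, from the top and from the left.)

(r1,c4) = E
(r3,c3) = E
(r3,c5) = C
(r4,c3) = B
(r5,c1) = E
(r5,c5) = B
(r1,c3) = D
(r1,c5) = A
(r2,c5) = E
(r4,c2) = E
(r5,c2) = D
(r1,c2) = B

B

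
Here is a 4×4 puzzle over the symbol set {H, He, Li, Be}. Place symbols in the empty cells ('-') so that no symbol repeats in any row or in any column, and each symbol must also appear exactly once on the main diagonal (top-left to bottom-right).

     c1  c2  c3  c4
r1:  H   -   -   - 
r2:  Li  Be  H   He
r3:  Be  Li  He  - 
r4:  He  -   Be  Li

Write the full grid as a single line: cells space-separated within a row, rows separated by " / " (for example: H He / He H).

H He Li Be / Li Be H He / Be Li He H / He H Be Li

(r1,c2) = He
(r1,c3) = Li
(r1,c4) = Be
(r3,c4) = H
(r4,c2) = H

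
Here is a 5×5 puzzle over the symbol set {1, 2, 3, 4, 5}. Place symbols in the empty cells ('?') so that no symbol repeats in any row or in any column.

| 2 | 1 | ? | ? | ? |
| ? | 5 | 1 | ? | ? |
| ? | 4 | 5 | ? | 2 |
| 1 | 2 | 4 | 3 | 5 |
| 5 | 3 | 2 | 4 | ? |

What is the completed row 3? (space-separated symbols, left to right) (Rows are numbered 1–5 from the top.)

3 4 5 1 2

row 1 has {1,2}; column 3 has {1,2,4,5} — only 3 is left for (r1,c3).
row 1 has {1,2,3}; column 4 has {3,4} — only 5 is left for (r1,c4).
row 1 has {1,2,3,5}; column 5 has {2,5} — only 4 is left for (r1,c5).
row 2 has {1,5}; column 4 has {3,4,5} — only 2 is left for (r2,c4).
row 2 has {1,2,5}; column 5 has {2,4,5} — only 3 is left for (r2,c5).
row 3 has {2,4,5}; column 1 has {1,2,5} — only 3 is left for (r3,c1).
row 3 has {2,3,4,5}; column 4 has {2,3,4,5} — only 1 is left for (r3,c4).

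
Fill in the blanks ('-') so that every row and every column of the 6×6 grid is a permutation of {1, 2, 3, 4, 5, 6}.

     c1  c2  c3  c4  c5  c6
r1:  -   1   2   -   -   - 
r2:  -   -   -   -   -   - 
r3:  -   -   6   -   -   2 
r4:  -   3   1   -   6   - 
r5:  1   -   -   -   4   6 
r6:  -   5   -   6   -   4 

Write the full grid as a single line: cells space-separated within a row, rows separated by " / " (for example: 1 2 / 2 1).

6 1 2 4 5 3 / 3 6 4 5 2 1 / 5 4 6 1 3 2 / 4 3 1 2 6 5 / 1 2 5 3 4 6 / 2 5 3 6 1 4

At row 3, column 2: row 3 has {2,6}; column 2 has {1,3,5}; that leaves 4.
At row 4, column 6: row 4 has {1,3,6}; column 6 has {2,4,6}; that leaves 5.
At row 5, column 2: row 5 has {1,4,6}; column 2 has {1,3,4,5}; that leaves 2.
At row 6, column 3: row 6 has {4,5,6}; column 3 has {1,2,6}; that leaves 3.
At row 1, column 6: row 1 has {1,2}; column 6 has {2,4,5,6}; that leaves 3.
At row 2, column 2: row 2 is empty so far; column 2 has {1,2,3,4,5}; that leaves 6.
At row 2, column 6: row 2 has {6}; column 6 has {2,3,4,5,6}; that leaves 1.
At row 5, column 3: row 5 has {1,2,4,6}; column 3 has {1,2,3,6}; that leaves 5.
At row 5, column 4: row 5 has {1,2,4,5,6}; column 4 has {6}; that leaves 3.
At row 6, column 1: row 6 has {3,4,5,6}; column 1 has {1}; that leaves 2.
At row 6, column 5: row 6 has {2,3,4,5,6}; column 5 has {4,6}; that leaves 1.
At row 1, column 5: row 1 has {1,2,3}; column 5 has {1,4,6}; that leaves 5.
At row 2, column 3: row 2 has {1,6}; column 3 has {1,2,3,5,6}; that leaves 4.
At row 3, column 5: row 3 has {2,4,6}; column 5 has {1,4,5,6}; that leaves 3.
At row 4, column 1: row 4 has {1,3,5,6}; column 1 has {1,2}; that leaves 4.
At row 4, column 4: row 4 has {1,3,4,5,6}; column 4 has {3,6}; that leaves 2.
At row 1, column 1: row 1 has {1,2,3,5}; column 1 has {1,2,4}; that leaves 6.
At row 1, column 4: row 1 has {1,2,3,5,6}; column 4 has {2,3,6}; that leaves 4.
At row 2, column 4: row 2 has {1,4,6}; column 4 has {2,3,4,6}; that leaves 5.
At row 2, column 5: row 2 has {1,4,5,6}; column 5 has {1,3,4,5,6}; that leaves 2.
At row 3, column 1: row 3 has {2,3,4,6}; column 1 has {1,2,4,6}; that leaves 5.
At row 3, column 4: row 3 has {2,3,4,5,6}; column 4 has {2,3,4,5,6}; that leaves 1.
At row 2, column 1: row 2 has {1,2,4,5,6}; column 1 has {1,2,4,5,6}; that leaves 3.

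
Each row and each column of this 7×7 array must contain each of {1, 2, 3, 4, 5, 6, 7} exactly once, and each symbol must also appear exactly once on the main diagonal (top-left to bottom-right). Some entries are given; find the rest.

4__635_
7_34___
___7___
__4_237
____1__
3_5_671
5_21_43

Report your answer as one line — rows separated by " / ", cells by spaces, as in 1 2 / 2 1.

(r1,c7) = 2
(r2,c5) = 5
(r2,c7) = 6
(r3,c3) = 6
(r3,c5) = 4
(r3,c7) = 5
(r4,c4) = 5
(r5,c3) = 7
(r5,c7) = 4
(r6,c4) = 2
(r7,c5) = 7
(r1,c3) = 1
(r2,c2) = 2
(r2,c6) = 1
(r3,c6) = 2
(r5,c4) = 3
(r5,c6) = 6
(r6,c2) = 4
(r7,c2) = 6
(r1,c2) = 7
(r3,c1) = 1
(r3,c2) = 3
(r4,c1) = 6
(r4,c2) = 1
(r5,c1) = 2
(r5,c2) = 5

4 7 1 6 3 5 2 / 7 2 3 4 5 1 6 / 1 3 6 7 4 2 5 / 6 1 4 5 2 3 7 / 2 5 7 3 1 6 4 / 3 4 5 2 6 7 1 / 5 6 2 1 7 4 3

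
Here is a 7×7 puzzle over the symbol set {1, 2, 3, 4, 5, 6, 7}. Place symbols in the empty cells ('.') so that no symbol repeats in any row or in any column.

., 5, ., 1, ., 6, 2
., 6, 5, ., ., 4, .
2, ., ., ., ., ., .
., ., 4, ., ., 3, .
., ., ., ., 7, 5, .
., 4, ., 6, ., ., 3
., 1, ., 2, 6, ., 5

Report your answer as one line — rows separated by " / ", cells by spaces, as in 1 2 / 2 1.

3 5 7 1 4 6 2 / 1 6 5 3 2 4 7 / 2 7 6 5 3 1 4 / 5 2 4 7 1 3 6 / 6 3 2 4 7 5 1 / 7 4 1 6 5 2 3 / 4 1 3 2 6 7 5

Cell (r7,c6): row 7 has {1,2,5,6}; column 6 has {3,4,5,6} → 7.
Cell (r3,c6): row 3 has {2}; column 6 has {3,4,5,6,7} → 1.
Cell (r6,c6): row 6 has {3,4,6}; column 6 has {1,3,4,5,6,7} → 2.
Cell (r7,c3): row 7 has {1,2,5,6,7}; column 3 has {4,5} → 3.
Cell (r1,c3): row 1 has {1,2,5,6}; column 3 has {3,4,5} → 7.
Cell (r3,c3): row 3 has {1,2}; column 3 has {3,4,5,7} → 6.
Cell (r6,c3): row 6 has {2,3,4,6}; column 3 has {3,4,5,6,7} → 1.
Cell (r6,c5): row 6 has {1,2,3,4,6}; column 5 has {6,7} → 5.
Cell (r7,c1): row 7 has {1,2,3,5,6,7}; column 1 has {2} → 4.
Cell (r1,c1): row 1 has {1,2,5,6,7}; column 1 has {2,4} → 3.
Cell (r1,c5): row 1 has {1,2,3,5,6,7}; column 5 has {5,6,7} → 4.
Cell (r3,c5): row 3 has {1,2,6}; column 5 has {4,5,6,7} → 3.
Cell (r5,c3): row 5 has {5,7}; column 3 has {1,3,4,5,6,7} → 2.
Cell (r6,c1): row 6 has {1,2,3,4,5,6}; column 1 has {2,3,4} → 7.
Cell (r2,c1): row 2 has {4,5,6}; column 1 has {2,3,4,7} → 1.
Cell (r2,c5): row 2 has {1,4,5,6}; column 5 has {3,4,5,6,7} → 2.
Cell (r2,c7): row 2 has {1,2,4,5,6}; column 7 has {2,3,5} → 7.
Cell (r3,c2): row 3 has {1,2,3,6}; column 2 has {1,4,5,6} → 7.
Cell (r3,c7): row 3 has {1,2,3,6,7}; column 7 has {2,3,5,7} → 4.
Cell (r4,c2): row 4 has {3,4}; column 2 has {1,4,5,6,7} → 2.
Cell (r4,c5): row 4 has {2,3,4}; column 5 has {2,3,4,5,6,7} → 1.
Cell (r4,c7): row 4 has {1,2,3,4}; column 7 has {2,3,4,5,7} → 6.
Cell (r5,c1): row 5 has {2,5,7}; column 1 has {1,2,3,4,7} → 6.
Cell (r5,c2): row 5 has {2,5,6,7}; column 2 has {1,2,4,5,6,7} → 3.
Cell (r5,c4): row 5 has {2,3,5,6,7}; column 4 has {1,2,6} → 4.
Cell (r5,c7): row 5 has {2,3,4,5,6,7}; column 7 has {2,3,4,5,6,7} → 1.
Cell (r2,c4): row 2 has {1,2,4,5,6,7}; column 4 has {1,2,4,6} → 3.
Cell (r3,c4): row 3 has {1,2,3,4,6,7}; column 4 has {1,2,3,4,6} → 5.
Cell (r4,c1): row 4 has {1,2,3,4,6}; column 1 has {1,2,3,4,6,7} → 5.
Cell (r4,c4): row 4 has {1,2,3,4,5,6}; column 4 has {1,2,3,4,5,6} → 7.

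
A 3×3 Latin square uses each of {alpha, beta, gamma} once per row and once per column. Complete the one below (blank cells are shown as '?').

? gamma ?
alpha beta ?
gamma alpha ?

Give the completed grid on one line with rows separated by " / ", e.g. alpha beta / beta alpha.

beta gamma alpha / alpha beta gamma / gamma alpha beta

(r1,c1) = beta
(r1,c3) = alpha
(r2,c3) = gamma
(r3,c3) = beta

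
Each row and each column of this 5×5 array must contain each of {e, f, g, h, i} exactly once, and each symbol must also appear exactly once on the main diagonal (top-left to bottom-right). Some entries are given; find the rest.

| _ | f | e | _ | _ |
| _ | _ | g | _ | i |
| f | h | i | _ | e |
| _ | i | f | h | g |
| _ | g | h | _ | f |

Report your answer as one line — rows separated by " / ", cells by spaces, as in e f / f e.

(r1,c1) = g
(r1,c4) = i
(r1,c5) = h
(r2,c2) = e
(r2,c4) = f
(r3,c4) = g
(r4,c1) = e
(r5,c1) = i
(r5,c4) = e
(r2,c1) = h

g f e i h / h e g f i / f h i g e / e i f h g / i g h e f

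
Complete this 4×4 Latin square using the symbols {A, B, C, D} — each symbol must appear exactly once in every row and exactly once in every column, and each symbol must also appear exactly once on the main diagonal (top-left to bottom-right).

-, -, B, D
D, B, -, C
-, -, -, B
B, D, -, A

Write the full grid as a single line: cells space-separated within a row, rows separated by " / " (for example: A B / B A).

C A B D / D B A C / A C D B / B D C A

(r1,c1) = C
(r1,c2) = A
(r2,c3) = A
(r3,c1) = A
(r3,c2) = C
(r3,c3) = D
(r4,c3) = C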